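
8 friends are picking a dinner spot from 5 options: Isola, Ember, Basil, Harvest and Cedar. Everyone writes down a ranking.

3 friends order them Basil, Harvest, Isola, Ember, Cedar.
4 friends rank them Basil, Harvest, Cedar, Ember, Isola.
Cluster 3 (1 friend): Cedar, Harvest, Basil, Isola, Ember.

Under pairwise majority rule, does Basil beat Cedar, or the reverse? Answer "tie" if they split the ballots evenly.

Basil

Ballots ranking Basil above Cedar: 3 + 4 = 7.
Ballots ranking Cedar above Basil: 8 − 7 = 1.
Basil wins the head-to-head 7–1.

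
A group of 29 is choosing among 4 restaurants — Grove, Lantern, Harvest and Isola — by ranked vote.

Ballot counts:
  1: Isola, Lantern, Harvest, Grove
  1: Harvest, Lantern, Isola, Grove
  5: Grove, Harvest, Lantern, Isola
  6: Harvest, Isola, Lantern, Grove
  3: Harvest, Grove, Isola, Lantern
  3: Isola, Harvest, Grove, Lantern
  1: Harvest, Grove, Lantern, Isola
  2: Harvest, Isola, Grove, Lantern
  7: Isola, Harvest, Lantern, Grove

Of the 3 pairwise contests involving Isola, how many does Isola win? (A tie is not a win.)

Isola against each rival (29 friends):
Isola vs Grove: Isola is ranked higher on 1+1+6+3+2+7 = 20 ballots, Grove on 9. Isola wins 20–9.
Isola vs Lantern: Isola is ranked higher on 1+6+3+3+2+7 = 22 ballots, Lantern on 7. Isola wins 22–7.
Isola–Harvest: Harvest 18–11.
Isola beats Grove, Lantern; loses to Harvest — 2 pairwise wins.

2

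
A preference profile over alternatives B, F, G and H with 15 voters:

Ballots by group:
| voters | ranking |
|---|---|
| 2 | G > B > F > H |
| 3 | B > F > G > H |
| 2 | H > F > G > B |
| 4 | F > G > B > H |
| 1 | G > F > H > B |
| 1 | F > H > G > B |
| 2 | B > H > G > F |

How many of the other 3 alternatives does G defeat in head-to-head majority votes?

2

G against each rival (15 voters):
G vs B: G preferred on 2+2+4+1+1 = 10 ballots; G wins 10–5.
G vs F: 2+1+2 = 5 for G, 10 for F — F by 10–5.
G vs H: 2+3+4+1 = 10 for G, 5 for H — G by 10–5.
G beats B, H; loses to F — 2 pairwise wins.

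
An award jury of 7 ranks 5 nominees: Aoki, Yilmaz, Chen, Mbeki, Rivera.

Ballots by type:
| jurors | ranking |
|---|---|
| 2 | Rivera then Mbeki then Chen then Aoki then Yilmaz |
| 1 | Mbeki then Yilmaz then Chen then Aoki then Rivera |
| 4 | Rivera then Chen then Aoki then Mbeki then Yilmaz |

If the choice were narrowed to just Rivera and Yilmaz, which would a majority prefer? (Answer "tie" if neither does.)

Rivera

Ballots ranking Rivera above Yilmaz: 2 + 4 = 6.
Ballots ranking Yilmaz above Rivera: 7 − 6 = 1.
Rivera wins the head-to-head 6–1.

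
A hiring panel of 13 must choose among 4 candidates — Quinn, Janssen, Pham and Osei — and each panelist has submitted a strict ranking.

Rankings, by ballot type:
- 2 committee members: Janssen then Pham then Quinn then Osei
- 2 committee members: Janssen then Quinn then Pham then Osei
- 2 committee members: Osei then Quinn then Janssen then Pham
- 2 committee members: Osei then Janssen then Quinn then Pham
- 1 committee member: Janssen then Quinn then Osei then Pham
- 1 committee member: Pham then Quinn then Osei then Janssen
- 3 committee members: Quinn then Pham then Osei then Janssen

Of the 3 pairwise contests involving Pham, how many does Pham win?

Pham against each rival (13 committee members):
Pham vs Quinn: Pham is ranked higher on 2+1 = 3 ballots, Quinn on 10. Quinn wins 10–3.
Pham–Janssen: Janssen 9–4.
Pham vs Osei: Pham is ranked higher on 2+2+1+3 = 8 ballots, Osei on 5. Pham wins 8–5.
Pham beats Osei; loses to Quinn, Janssen — 1 pairwise win.

1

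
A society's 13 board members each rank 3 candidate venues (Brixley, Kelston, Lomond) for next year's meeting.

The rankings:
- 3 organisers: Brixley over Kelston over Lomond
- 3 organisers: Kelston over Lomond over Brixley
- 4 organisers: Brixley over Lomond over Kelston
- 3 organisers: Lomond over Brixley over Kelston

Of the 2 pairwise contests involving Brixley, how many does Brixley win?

Brixley against each rival (13 organisers):
Brixley vs Kelston: Brixley, 10–3.
Brixley–Lomond: Brixley 7–6.
Brixley beats Kelston, Lomond — 2 pairwise wins.

2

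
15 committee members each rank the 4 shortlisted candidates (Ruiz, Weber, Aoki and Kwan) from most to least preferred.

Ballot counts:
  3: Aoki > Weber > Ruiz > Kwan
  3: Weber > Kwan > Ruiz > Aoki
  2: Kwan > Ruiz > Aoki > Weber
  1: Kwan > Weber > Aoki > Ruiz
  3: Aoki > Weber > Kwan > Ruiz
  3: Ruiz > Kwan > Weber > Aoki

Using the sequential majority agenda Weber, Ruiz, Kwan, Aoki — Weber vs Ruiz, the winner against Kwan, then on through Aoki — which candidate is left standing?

Aoki

Round 1: Weber vs Ruiz — 10–5, Weber advances.
Round 2: Weber vs Kwan — 9–6, Weber advances.
Round 3: Weber vs Aoki — 7–8, Aoki advances.
The agenda winner is Aoki.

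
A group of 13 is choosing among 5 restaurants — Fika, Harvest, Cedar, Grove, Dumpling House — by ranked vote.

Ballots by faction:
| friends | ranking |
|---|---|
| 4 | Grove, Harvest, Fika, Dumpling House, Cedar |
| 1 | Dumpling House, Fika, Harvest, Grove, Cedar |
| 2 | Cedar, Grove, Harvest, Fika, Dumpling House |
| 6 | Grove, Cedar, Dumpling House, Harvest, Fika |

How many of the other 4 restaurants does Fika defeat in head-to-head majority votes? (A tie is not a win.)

0

Fika against each rival (13 friends):
Fika vs Harvest: Harvest, 12–1.
Fika vs Cedar: Cedar, 8–5.
Fika vs Grove: Fika preferred on 1 ballot; Grove wins 12–1.
Fika–Dumpling House: Dumpling House 7–6.
Fika beats no one; loses to Harvest, Cedar, Grove, Dumpling House — 0 pairwise wins.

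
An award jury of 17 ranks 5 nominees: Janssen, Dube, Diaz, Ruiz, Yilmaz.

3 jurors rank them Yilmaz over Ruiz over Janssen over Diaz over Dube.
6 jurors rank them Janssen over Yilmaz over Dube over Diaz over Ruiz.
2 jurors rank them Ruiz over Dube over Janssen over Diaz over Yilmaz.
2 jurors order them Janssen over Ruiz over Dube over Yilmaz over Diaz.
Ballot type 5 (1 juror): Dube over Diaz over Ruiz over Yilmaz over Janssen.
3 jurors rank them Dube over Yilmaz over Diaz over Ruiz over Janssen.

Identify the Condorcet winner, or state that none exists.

none

Pairwise majorities:
Janssen–Dube: Janssen 11–6.
Janssen vs Diaz: Janssen wins 13–4.
Janssen vs Ruiz: Janssen preferred on 6+2 = 8 ballots; Ruiz wins 9–8.
Janssen–Yilmaz: Janssen 10–7.
Dube vs Diaz: 14 to 3, Dube.
Dube–Ruiz: Dube 10–7.
Dube vs Yilmaz: Yilmaz, 9–8.
Diaz–Ruiz: Diaz 10–7.
Diaz vs Yilmaz: 3 to 14, Yilmaz.
Ruiz vs Yilmaz: Yilmaz wins 12–5.
Each nominee drops at least one matchup (Janssen loses to Ruiz; Dube loses to Janssen; Diaz loses to Janssen; Ruiz loses to Dube; Yilmaz loses to Janssen); the cycle Janssen > Dube > Ruiz > Janssen rules out a Condorcet winner.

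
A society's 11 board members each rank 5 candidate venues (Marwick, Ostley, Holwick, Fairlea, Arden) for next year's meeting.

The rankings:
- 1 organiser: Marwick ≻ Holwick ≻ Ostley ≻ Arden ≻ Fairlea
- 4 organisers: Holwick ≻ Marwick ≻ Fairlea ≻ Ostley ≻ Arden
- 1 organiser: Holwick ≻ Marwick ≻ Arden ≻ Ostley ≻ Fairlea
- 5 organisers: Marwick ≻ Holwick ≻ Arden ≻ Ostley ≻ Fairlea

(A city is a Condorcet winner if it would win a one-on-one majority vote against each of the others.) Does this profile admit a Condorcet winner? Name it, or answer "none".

Pairwise majorities:
Marwick–Ostley: Marwick 11–0.
Marwick vs Holwick: Marwick wins 6–5.
Marwick–Fairlea: Marwick 11–0.
Marwick vs Arden: Marwick wins 11–0.
Ostley–Holwick: Holwick 11–0.
Ostley–Fairlea: Ostley 7–4.
Ostley vs Arden: Arden wins 6–5.
Holwick–Fairlea: Holwick 11–0.
Holwick vs Arden: Holwick wins 11–0.
Fairlea vs Arden: Arden wins 7–4.
Marwick wins every pairwise contest, so Marwick is the Condorcet winner.

Marwick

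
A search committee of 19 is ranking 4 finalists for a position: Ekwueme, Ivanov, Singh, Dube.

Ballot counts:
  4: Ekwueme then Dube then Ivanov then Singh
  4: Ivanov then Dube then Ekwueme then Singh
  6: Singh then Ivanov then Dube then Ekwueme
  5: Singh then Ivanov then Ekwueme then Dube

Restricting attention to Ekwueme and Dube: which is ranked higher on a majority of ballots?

Dube

Ballots ranking Ekwueme above Dube: 4 + 5 = 9.
Ballots ranking Dube above Ekwueme: 19 − 9 = 10.
Dube wins the head-to-head 10–9.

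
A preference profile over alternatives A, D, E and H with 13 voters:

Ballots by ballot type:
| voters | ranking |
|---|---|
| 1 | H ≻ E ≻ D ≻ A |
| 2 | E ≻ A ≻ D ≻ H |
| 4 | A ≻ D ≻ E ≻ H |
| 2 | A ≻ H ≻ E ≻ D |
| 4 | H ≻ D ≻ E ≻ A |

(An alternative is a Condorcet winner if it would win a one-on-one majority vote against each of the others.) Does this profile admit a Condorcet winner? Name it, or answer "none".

none

Head-to-head results (13 voters):
A vs D: A preferred on 2+4+2 = 8 ballots; A wins 8–5.
A vs E: A preferred on 4+2 = 6 ballots; E wins 7–6.
A vs H: A preferred on 2+4+2 = 8 ballots; A wins 8–5.
D vs E: D is ranked higher on 4+4 = 8 ballots, E on 5. D wins 8–5.
D vs H: 2+4 = 6 for D, 7 for H — H by 7–6.
E vs H: E preferred on 2+4 = 6 ballots; H wins 7–6.
Every alternative loses at least once (A loses to E; D loses to A; E loses to D; H loses to A). The majority relation contains the cycle A beats D beats E beats A, so there is no Condorcet winner.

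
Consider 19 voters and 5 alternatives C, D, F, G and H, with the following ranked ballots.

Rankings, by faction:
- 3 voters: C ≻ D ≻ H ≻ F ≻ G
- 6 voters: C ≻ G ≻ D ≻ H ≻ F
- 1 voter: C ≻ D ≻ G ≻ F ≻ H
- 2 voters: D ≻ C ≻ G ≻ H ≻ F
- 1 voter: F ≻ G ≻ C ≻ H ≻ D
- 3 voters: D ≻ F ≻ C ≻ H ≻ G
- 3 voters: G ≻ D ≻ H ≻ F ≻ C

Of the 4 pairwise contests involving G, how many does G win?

3

G against each rival (19 voters):
G vs C: 1+3 = 4 for G, 15 for C — C by 15–4.
G vs D: 10 to 9, G.
G vs F: G wins 12–7.
G vs H: G wins 13–6.
G beats D, F, H; loses to C — 3 pairwise wins.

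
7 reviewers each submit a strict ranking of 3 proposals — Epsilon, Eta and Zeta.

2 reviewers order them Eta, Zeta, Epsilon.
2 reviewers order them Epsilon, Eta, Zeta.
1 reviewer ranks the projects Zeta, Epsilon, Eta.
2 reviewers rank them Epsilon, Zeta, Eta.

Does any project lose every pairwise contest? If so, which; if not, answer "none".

Zeta

Pairwise majorities:
Epsilon vs Eta: Epsilon wins 5–2.
Epsilon vs Zeta: 2+2 = 4 for Epsilon, 3 for Zeta — Epsilon by 4–3.
Eta vs Zeta: Eta, 4–3.
Zeta loses to every other project — it is the Condorcet loser.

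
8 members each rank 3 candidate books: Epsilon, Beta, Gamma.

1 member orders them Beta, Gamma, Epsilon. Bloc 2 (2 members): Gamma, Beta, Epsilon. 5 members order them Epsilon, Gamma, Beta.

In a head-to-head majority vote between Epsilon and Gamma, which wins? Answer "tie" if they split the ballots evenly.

Epsilon

Ballots ranking Epsilon above Gamma: 5.
Ballots ranking Gamma above Epsilon: 8 − 5 = 3.
Epsilon wins the head-to-head 5–3.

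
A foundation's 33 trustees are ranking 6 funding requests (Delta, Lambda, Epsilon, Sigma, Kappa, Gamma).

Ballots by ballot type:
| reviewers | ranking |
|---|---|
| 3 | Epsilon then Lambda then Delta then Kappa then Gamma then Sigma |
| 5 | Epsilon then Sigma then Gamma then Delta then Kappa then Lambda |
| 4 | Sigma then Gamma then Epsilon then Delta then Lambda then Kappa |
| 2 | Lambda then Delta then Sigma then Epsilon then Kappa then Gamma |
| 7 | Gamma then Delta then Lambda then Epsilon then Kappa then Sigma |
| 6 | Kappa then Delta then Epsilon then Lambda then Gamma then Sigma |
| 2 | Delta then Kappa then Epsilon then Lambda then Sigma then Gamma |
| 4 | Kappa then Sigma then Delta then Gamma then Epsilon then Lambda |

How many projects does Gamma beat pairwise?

1

Gamma against each rival (33 reviewers):
Gamma vs Delta: 5+4+7 = 16 for Gamma, 17 for Delta — Delta by 17–16.
Gamma vs Lambda: 20 to 13, Gamma.
Gamma vs Epsilon: 15 to 18, Epsilon.
Gamma vs Sigma: Sigma wins 17–16.
Gamma vs Kappa: Kappa wins 17–16.
Gamma beats Lambda; loses to Delta, Epsilon, Sigma, Kappa — 1 pairwise win.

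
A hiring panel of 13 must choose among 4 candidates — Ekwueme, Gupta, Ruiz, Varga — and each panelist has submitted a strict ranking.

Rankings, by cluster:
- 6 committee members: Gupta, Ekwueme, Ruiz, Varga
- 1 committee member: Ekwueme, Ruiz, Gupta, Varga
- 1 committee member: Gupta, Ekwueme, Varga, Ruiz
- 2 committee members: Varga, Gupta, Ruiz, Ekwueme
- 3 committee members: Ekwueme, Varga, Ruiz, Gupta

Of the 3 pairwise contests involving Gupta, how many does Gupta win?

3

Gupta against each rival (13 committee members):
Gupta–Ekwueme: Gupta 9–4.
Gupta vs Ruiz: 9 to 4, Gupta.
Gupta vs Varga: 6+1+1 = 8 for Gupta, 5 for Varga — Gupta by 8–5.
Gupta beats Ekwueme, Ruiz, Varga — 3 pairwise wins.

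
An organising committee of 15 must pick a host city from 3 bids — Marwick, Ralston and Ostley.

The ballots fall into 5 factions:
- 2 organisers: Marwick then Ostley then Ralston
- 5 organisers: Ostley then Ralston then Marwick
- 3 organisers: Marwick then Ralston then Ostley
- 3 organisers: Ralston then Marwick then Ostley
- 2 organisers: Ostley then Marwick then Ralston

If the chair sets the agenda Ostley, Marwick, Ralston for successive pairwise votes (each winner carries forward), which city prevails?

Round 1: Ostley vs Marwick — 7–8, Marwick advances.
Round 2: Marwick vs Ralston — 7–8, Ralston advances.
Ralston survives the agenda.

Ralston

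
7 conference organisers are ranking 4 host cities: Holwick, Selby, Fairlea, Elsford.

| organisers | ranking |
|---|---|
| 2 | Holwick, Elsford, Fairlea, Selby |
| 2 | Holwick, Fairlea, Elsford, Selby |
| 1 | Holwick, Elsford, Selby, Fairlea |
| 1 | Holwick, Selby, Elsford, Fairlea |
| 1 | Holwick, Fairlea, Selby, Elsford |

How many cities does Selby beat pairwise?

0

Selby against each rival (7 organisers):
Selby vs Holwick: 0 for Selby, 7 for Holwick — Holwick by 7–0.
Selby vs Fairlea: 1+1 = 2 for Selby, 5 for Fairlea — Fairlea by 5–2.
Selby vs Elsford: Elsford wins 5–2.
Selby beats no one; loses to Holwick, Fairlea, Elsford — 0 pairwise wins.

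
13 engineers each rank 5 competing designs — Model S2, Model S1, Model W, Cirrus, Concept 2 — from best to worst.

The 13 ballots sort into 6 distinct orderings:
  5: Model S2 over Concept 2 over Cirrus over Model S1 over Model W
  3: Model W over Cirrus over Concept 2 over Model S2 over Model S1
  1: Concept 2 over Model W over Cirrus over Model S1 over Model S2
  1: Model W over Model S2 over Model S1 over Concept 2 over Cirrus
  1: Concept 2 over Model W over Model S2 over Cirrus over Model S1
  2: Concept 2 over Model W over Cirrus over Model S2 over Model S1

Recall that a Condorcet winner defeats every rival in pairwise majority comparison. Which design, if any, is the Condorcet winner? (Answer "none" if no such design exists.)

Concept 2

Head-to-head results (13 engineers):
Model S2 vs Model S1: Model S2 wins 12–1.
Model S2 vs Model W: Model W wins 8–5.
Model S2 vs Cirrus: Model S2 wins 7–6.
Model S2–Concept 2: Concept 2 7–6.
Model S1 vs Model W: Model W, 8–5.
Model S1 vs Cirrus: Cirrus wins 12–1.
Model S1 vs Concept 2: Concept 2, 12–1.
Model W vs Cirrus: Model W, 8–5.
Model W–Concept 2: Concept 2 9–4.
Cirrus vs Concept 2: Concept 2, 10–3.
Concept 2 wins every pairwise contest, so Concept 2 is the Condorcet winner.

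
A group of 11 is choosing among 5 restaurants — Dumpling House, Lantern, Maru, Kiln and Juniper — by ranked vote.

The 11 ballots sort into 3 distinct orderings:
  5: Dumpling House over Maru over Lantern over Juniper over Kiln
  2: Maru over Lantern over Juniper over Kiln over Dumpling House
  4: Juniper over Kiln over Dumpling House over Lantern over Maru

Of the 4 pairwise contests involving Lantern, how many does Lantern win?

Lantern against each rival (11 friends):
Lantern–Dumpling House: Dumpling House 9–2.
Lantern vs Maru: 4 for Lantern, 7 for Maru — Maru by 7–4.
Lantern vs Kiln: Lantern is ranked higher on 5+2 = 7 ballots, Kiln on 4. Lantern wins 7–4.
Lantern–Juniper: Lantern 7–4.
Lantern beats Kiln, Juniper; loses to Dumpling House, Maru — 2 pairwise wins.

2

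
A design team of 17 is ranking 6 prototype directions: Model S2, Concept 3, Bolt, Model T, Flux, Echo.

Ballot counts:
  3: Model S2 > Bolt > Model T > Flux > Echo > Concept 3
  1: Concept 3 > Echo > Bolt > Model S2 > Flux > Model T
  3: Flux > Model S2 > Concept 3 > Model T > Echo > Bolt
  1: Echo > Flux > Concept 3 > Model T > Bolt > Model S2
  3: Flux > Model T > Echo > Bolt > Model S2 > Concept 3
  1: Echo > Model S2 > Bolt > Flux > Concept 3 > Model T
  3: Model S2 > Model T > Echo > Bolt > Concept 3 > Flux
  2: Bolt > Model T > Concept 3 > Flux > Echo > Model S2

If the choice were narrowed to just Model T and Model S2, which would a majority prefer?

Ballots ranking Model T above Model S2: 1 + 3 + 2 = 6.
Ballots ranking Model S2 above Model T: 17 − 6 = 11.
Model S2 wins the head-to-head 11–6.

Model S2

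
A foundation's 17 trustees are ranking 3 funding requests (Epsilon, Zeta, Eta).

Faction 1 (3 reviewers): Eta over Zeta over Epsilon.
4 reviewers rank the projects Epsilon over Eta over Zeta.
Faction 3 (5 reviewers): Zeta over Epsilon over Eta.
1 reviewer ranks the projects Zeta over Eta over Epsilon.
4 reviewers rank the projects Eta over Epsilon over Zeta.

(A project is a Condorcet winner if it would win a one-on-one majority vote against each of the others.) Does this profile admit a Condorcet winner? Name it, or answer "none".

none

Head-to-head results (17 reviewers):
Epsilon vs Zeta: 8 to 9, Zeta.
Epsilon vs Eta: Epsilon preferred on 4+5 = 9 ballots; Epsilon wins 9–8.
Zeta vs Eta: 5+1 = 6 for Zeta, 11 for Eta — Eta by 11–6.
No project is unbeaten: Epsilon loses to Zeta; Zeta loses to Eta; Eta loses to Epsilon. In particular Epsilon > Eta > Zeta > Epsilon is a majority cycle — no Condorcet winner exists.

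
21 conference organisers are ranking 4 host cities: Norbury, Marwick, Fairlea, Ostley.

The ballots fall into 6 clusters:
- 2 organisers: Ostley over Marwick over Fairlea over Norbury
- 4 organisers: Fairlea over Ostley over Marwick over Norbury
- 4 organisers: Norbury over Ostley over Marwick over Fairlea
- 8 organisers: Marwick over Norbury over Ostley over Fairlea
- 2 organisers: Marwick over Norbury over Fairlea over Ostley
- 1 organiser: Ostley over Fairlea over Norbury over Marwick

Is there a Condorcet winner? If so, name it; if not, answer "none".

none

Check each pair by majority over 21 ballots:
Norbury vs Marwick: Norbury preferred on 4+1 = 5 ballots; Marwick wins 16–5.
Norbury vs Fairlea: Norbury is ranked higher on 4+8+2 = 14 ballots, Fairlea on 7. Norbury wins 14–7.
Norbury vs Ostley: 14 to 7, Norbury.
Marwick vs Fairlea: 16 to 5, Marwick.
Marwick vs Ostley: 8+2 = 10 for Marwick, 11 for Ostley — Ostley by 11–10.
Fairlea vs Ostley: Fairlea is ranked higher on 4+2 = 6 ballots, Ostley on 15. Ostley wins 15–6.
Every city loses at least once (Norbury loses to Marwick; Marwick loses to Ostley; Fairlea loses to Norbury; Ostley loses to Norbury). The majority relation contains the cycle Norbury beats Ostley beats Marwick beats Norbury, so there is no Condorcet winner.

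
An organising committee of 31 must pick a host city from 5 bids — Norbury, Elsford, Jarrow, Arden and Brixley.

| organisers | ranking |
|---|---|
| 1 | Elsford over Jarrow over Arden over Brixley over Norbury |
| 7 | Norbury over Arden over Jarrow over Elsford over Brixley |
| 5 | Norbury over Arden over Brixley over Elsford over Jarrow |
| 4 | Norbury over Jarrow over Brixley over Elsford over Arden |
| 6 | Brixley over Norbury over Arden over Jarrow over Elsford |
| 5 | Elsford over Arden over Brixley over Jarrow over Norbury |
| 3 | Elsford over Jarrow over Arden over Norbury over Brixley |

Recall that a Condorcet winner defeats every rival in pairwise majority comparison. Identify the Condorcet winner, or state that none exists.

Norbury

Head-to-head results (31 organisers):
Norbury vs Elsford: Norbury is ranked higher on 7+5+4+6 = 22 ballots, Elsford on 9. Norbury wins 22–9.
Norbury vs Jarrow: Norbury is ranked higher on 7+5+4+6 = 22 ballots, Jarrow on 9. Norbury wins 22–9.
Norbury vs Arden: 22 to 9, Norbury.
Norbury vs Brixley: 19 to 12, Norbury.
Elsford vs Jarrow: Elsford is ranked higher on 1+5+5+3 = 14 ballots, Jarrow on 17. Jarrow wins 17–14.
Elsford vs Arden: 1+4+5+3 = 13 for Elsford, 18 for Arden — Arden by 18–13.
Elsford vs Brixley: Elsford is ranked higher on 1+7+5+3 = 16 ballots, Brixley on 15. Elsford wins 16–15.
Jarrow vs Arden: Jarrow is ranked higher on 1+4+3 = 8 ballots, Arden on 23. Arden wins 23–8.
Jarrow vs Brixley: 15 to 16, Brixley.
Arden vs Brixley: Arden preferred on 1+7+5+5+3 = 21 ballots; Arden wins 21–10.
Only Norbury has no losses; Norbury is the Condorcet winner.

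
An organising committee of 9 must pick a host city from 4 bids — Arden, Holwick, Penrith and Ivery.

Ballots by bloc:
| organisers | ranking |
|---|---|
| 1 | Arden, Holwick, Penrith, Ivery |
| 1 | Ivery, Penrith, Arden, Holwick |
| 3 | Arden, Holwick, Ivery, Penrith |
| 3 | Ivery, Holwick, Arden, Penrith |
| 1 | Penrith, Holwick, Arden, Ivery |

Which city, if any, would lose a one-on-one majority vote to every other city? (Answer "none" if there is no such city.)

Head-to-head results (9 organisers):
Arden vs Holwick: Arden, 5–4.
Arden vs Penrith: 1+3+3 = 7 for Arden, 2 for Penrith — Arden by 7–2.
Arden vs Ivery: Arden wins 5–4.
Holwick vs Penrith: Holwick preferred on 1+3+3 = 7 ballots; Holwick wins 7–2.
Holwick vs Ivery: 5 to 4, Holwick.
Penrith vs Ivery: 1+1 = 2 for Penrith, 7 for Ivery — Ivery by 7–2.
Penrith loses to every other city — it is the Condorcet loser.

Penrith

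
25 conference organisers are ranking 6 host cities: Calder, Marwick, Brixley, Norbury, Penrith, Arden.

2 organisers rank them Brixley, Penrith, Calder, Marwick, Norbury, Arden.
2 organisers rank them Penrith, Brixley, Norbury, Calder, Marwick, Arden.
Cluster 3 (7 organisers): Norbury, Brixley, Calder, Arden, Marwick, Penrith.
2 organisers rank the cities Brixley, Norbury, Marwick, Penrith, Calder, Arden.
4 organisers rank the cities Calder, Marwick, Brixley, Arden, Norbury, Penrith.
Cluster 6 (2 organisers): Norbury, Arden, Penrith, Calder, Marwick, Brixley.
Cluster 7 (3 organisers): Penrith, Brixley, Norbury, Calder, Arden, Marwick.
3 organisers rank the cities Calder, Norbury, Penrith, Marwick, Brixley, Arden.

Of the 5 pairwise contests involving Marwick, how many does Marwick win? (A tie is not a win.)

Marwick against each rival (25 organisers):
Marwick vs Calder: Marwick is ranked higher on 2 ballots, Calder on 23. Calder wins 23–2.
Marwick vs Brixley: Brixley wins 16–9.
Marwick–Norbury: Norbury 19–6.
Marwick–Penrith: Marwick 13–12.
Marwick vs Arden: Marwick preferred on 2+2+2+4+3 = 13 ballots; Marwick wins 13–12.
Marwick beats Penrith, Arden; loses to Calder, Brixley, Norbury — 2 pairwise wins.

2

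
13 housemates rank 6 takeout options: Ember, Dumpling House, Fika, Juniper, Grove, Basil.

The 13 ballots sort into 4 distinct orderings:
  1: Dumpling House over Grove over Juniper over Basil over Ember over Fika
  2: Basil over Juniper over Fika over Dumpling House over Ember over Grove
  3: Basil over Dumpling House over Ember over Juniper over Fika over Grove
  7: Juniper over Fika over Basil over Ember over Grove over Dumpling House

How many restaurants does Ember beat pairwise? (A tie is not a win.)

2

Ember against each rival (13 friends):
Ember vs Dumpling House: Ember wins 7–6.
Ember vs Fika: Fika, 9–4.
Ember vs Juniper: Juniper, 10–3.
Ember vs Grove: 12 to 1, Ember.
Ember–Basil: Basil 13–0.
Ember beats Dumpling House, Grove; loses to Fika, Juniper, Basil — 2 pairwise wins.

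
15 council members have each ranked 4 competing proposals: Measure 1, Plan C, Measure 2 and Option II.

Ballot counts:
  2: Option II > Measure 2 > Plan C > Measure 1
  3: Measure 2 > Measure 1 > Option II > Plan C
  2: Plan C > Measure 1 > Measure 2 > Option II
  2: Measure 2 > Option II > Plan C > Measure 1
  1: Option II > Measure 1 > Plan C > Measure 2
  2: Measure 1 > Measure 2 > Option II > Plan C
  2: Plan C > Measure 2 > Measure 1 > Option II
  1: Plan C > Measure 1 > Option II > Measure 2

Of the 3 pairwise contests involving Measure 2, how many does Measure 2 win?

Measure 2 against each rival (15 council members):
Measure 2 vs Measure 1: Measure 2 wins 9–6.
Measure 2 vs Plan C: 2+3+2+2 = 9 for Measure 2, 6 for Plan C — Measure 2 by 9–6.
Measure 2 vs Option II: Measure 2 is ranked higher on 3+2+2+2+2 = 11 ballots, Option II on 4. Measure 2 wins 11–4.
Measure 2 beats Measure 1, Plan C, Option II — 3 pairwise wins.

3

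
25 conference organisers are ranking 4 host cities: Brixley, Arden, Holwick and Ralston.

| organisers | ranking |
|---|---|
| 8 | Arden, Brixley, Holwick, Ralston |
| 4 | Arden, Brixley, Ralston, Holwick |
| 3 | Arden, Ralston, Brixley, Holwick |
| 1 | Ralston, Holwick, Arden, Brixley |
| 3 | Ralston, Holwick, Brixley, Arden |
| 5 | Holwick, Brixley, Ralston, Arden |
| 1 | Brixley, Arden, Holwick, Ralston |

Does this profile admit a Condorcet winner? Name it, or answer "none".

Pairwise majorities:
Brixley vs Arden: Arden, 16–9.
Brixley–Holwick: Brixley 16–9.
Brixley–Ralston: Brixley 18–7.
Arden vs Holwick: Arden, 16–9.
Arden vs Ralston: Arden, 16–9.
Holwick–Ralston: Holwick 14–11.
Arden defeats every rival head-to-head and is the Condorcet winner.

Arden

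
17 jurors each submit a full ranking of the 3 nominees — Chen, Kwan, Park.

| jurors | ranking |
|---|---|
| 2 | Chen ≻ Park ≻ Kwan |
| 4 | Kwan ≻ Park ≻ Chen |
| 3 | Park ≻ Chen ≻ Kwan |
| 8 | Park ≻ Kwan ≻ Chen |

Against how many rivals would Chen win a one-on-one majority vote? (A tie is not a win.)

0

Chen against each rival (17 jurors):
Chen vs Kwan: 2+3 = 5 for Chen, 12 for Kwan — Kwan by 12–5.
Chen vs Park: Chen is ranked higher on 2 ballots, Park on 15. Park wins 15–2.
Chen beats no one; loses to Kwan, Park — 0 pairwise wins.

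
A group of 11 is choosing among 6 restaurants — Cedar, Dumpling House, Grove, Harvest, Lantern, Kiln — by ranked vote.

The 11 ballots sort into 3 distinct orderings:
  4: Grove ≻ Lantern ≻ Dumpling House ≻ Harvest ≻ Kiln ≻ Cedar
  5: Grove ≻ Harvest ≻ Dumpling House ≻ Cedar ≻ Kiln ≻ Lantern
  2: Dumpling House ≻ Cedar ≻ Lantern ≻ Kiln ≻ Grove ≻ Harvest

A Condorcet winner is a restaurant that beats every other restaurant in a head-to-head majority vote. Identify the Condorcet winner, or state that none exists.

Grove

Check each pair by majority over 11 ballots:
Cedar vs Dumpling House: 0 for Cedar, 11 for Dumpling House — Dumpling House by 11–0.
Cedar vs Grove: Cedar is ranked higher on 2 ballots, Grove on 9. Grove wins 9–2.
Cedar vs Harvest: Cedar preferred on 2 ballots; Harvest wins 9–2.
Cedar vs Lantern: Cedar is ranked higher on 5+2 = 7 ballots, Lantern on 4. Cedar wins 7–4.
Cedar vs Kiln: 5+2 = 7 for Cedar, 4 for Kiln — Cedar by 7–4.
Dumpling House vs Grove: Dumpling House is ranked higher on 2 ballots, Grove on 9. Grove wins 9–2.
Dumpling House vs Harvest: Dumpling House preferred on 4+2 = 6 ballots; Dumpling House wins 6–5.
Dumpling House vs Lantern: Dumpling House is ranked higher on 5+2 = 7 ballots, Lantern on 4. Dumpling House wins 7–4.
Dumpling House vs Kiln: Dumpling House preferred on 4+5+2 = 11 ballots; Dumpling House wins 11–0.
Grove vs Harvest: Grove is ranked higher on 4+5+2 = 11 ballots, Harvest on 0. Grove wins 11–0.
Grove vs Lantern: Grove is ranked higher on 4+5 = 9 ballots, Lantern on 2. Grove wins 9–2.
Grove vs Kiln: Grove is ranked higher on 4+5 = 9 ballots, Kiln on 2. Grove wins 9–2.
Harvest vs Lantern: Harvest preferred on 5 ballots; Lantern wins 6–5.
Harvest vs Kiln: Harvest preferred on 4+5 = 9 ballots; Harvest wins 9–2.
Lantern vs Kiln: 4+2 = 6 for Lantern, 5 for Kiln — Lantern by 6–5.
Grove wins every pairwise contest, so Grove is the Condorcet winner.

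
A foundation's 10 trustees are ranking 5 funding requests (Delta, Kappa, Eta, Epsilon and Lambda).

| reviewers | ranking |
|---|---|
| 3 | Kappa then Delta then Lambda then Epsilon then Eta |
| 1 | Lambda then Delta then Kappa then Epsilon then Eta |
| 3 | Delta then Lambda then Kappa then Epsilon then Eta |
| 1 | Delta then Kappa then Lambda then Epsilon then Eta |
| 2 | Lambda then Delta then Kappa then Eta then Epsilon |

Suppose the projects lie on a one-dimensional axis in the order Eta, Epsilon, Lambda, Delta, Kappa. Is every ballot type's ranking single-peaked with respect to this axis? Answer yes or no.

no

Axis positions: Eta=1, Epsilon=2, Lambda=3, Delta=4, Kappa=5.
Ballot type 1 (peak Kappa at position 5): ranking walks positions 5-4-3-2-1, expanding outward from the peak — single-peaked.
Ballot type 2 (peak Lambda at position 3): ranking walks positions 3-4-5-2-1, expanding outward from the peak — single-peaked.
Ballot type 3 (peak Delta at position 4): ranking walks positions 4-3-5-2-1, expanding outward from the peak — single-peaked.
Ballot type 4 (peak Delta at position 4): ranking walks positions 4-5-3-2-1, expanding outward from the peak — single-peaked.
Ballot type 5: ranking walks positions 3-4-5-1-2; Eta is ranked above Epsilon even though Epsilon lies between Eta and the peak Lambda on the axis — preferences dip and rise again. Not single-peaked.
Ballot type 5 violates single-peakedness, so the profile is not single-peaked on this axis.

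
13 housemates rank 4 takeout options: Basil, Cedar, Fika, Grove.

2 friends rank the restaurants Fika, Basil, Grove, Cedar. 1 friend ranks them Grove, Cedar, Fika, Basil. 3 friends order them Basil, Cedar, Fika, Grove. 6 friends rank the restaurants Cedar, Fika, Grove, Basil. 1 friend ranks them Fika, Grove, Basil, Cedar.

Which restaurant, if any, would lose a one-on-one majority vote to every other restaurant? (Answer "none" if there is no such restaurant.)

Basil

Pairwise majorities:
Basil vs Cedar: Basil is ranked higher on 2+3+1 = 6 ballots, Cedar on 7. Cedar wins 7–6.
Basil vs Fika: 3 for Basil, 10 for Fika — Fika by 10–3.
Basil–Grove: Grove 8–5.
Cedar–Fika: Cedar 10–3.
Cedar vs Grove: Cedar wins 9–4.
Fika vs Grove: Fika wins 12–1.
Basil loses to every other restaurant — it is the Condorcet loser.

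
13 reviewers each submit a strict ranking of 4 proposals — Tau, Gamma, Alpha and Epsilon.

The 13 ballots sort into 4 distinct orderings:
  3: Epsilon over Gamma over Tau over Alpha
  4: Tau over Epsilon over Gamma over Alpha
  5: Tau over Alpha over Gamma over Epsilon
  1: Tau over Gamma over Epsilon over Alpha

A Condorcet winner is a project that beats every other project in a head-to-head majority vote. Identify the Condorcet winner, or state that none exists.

Check each pair by majority over 13 ballots:
Tau vs Gamma: Tau wins 10–3.
Tau–Alpha: Tau 13–0.
Tau vs Epsilon: Tau wins 10–3.
Gamma vs Alpha: 8 to 5, Gamma.
Gamma–Epsilon: Epsilon 7–6.
Alpha vs Epsilon: Epsilon wins 8–5.
Only Tau has no losses; Tau is the Condorcet winner.

Tau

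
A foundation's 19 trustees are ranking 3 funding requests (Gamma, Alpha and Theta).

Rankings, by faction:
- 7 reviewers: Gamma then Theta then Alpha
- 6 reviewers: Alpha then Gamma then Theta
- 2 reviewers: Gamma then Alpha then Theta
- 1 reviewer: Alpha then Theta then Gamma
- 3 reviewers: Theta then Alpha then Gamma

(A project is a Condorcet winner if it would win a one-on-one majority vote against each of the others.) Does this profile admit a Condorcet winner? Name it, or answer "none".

none

Head-to-head results (19 reviewers):
Gamma–Alpha: Alpha 10–9.
Gamma vs Theta: Gamma wins 15–4.
Alpha vs Theta: Theta wins 10–9.
No project is unbeaten: Gamma loses to Alpha; Alpha loses to Theta; Theta loses to Gamma. In particular Gamma → Theta → Alpha → Gamma is a majority cycle — no Condorcet winner exists.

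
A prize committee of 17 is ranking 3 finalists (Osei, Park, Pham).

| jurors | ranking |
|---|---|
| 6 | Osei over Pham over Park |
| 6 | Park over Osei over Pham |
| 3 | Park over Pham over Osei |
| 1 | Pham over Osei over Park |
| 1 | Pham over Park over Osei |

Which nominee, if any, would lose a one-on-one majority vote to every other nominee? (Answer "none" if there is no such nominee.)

Head-to-head results (17 jurors):
Osei vs Park: 6+1 = 7 for Osei, 10 for Park — Park by 10–7.
Osei vs Pham: Osei is ranked higher on 6+6 = 12 ballots, Pham on 5. Osei wins 12–5.
Park vs Pham: 6+3 = 9 for Park, 8 for Pham — Park by 9–8.
Pham is beaten in every head-to-head and is the Condorcet loser.

Pham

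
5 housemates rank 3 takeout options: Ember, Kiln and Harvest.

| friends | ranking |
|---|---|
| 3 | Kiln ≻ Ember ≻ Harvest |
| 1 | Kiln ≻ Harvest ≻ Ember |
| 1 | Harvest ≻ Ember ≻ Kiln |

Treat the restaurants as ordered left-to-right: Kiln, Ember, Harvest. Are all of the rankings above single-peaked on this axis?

no

Axis positions: Kiln=1, Ember=2, Harvest=3.
Cluster 1 (peak Kiln at position 1): ranking walks positions 1-2-3, expanding outward from the peak — single-peaked.
Cluster 2: ranking walks positions 1-3-2; Harvest is ranked above Ember even though Ember lies between Harvest and the peak Kiln on the axis — preferences dip and rise again. Not single-peaked.
Cluster 3 (peak Harvest at position 3): ranking walks positions 3-2-1, expanding outward from the peak — single-peaked.
Cluster 2 violates single-peakedness, so the profile is not single-peaked on this axis.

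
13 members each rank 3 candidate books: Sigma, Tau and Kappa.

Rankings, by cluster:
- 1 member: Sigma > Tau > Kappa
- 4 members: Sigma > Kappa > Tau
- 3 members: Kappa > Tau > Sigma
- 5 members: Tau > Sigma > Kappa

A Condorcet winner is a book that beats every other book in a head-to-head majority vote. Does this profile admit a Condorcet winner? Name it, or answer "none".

none

Pairwise majorities:
Sigma vs Tau: Sigma is ranked higher on 1+4 = 5 ballots, Tau on 8. Tau wins 8–5.
Sigma vs Kappa: Sigma is ranked higher on 1+4+5 = 10 ballots, Kappa on 3. Sigma wins 10–3.
Tau vs Kappa: 1+5 = 6 for Tau, 7 for Kappa — Kappa by 7–6.
Each book drops at least one matchup (Sigma loses to Tau; Tau loses to Kappa; Kappa loses to Sigma); the cycle Sigma > Kappa > Tau > Sigma rules out a Condorcet winner.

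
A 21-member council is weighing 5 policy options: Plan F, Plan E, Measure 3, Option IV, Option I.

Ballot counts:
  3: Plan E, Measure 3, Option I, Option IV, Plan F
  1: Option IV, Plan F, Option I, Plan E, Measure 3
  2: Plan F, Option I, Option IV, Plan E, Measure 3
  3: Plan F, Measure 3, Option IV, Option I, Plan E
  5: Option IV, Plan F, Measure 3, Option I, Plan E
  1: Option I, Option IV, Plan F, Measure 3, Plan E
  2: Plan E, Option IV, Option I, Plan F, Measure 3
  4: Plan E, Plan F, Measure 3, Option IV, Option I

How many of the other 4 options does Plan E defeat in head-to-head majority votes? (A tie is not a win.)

Plan E against each rival (21 council members):
Plan E vs Plan F: Plan E is ranked higher on 3+2+4 = 9 ballots, Plan F on 12. Plan F wins 12–9.
Plan E vs Measure 3: Plan E preferred on 3+1+2+2+4 = 12 ballots; Plan E wins 12–9.
Plan E vs Option IV: Plan E preferred on 3+2+4 = 9 ballots; Option IV wins 12–9.
Plan E vs Option I: Plan E preferred on 3+2+4 = 9 ballots; Option I wins 12–9.
Plan E beats Measure 3; loses to Plan F, Option IV, Option I — 1 pairwise win.

1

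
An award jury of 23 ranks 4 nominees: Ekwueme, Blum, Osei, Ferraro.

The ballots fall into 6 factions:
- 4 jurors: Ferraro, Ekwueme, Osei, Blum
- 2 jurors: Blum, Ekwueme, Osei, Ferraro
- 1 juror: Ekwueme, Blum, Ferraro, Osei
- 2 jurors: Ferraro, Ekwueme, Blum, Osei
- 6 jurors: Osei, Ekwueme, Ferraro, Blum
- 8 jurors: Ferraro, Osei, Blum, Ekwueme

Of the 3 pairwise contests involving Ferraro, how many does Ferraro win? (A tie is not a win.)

Ferraro against each rival (23 jurors):
Ferraro vs Ekwueme: 4+2+8 = 14 for Ferraro, 9 for Ekwueme — Ferraro by 14–9.
Ferraro vs Blum: Ferraro preferred on 4+2+6+8 = 20 ballots; Ferraro wins 20–3.
Ferraro–Osei: Ferraro 15–8.
Ferraro beats Ekwueme, Blum, Osei — 3 pairwise wins.

3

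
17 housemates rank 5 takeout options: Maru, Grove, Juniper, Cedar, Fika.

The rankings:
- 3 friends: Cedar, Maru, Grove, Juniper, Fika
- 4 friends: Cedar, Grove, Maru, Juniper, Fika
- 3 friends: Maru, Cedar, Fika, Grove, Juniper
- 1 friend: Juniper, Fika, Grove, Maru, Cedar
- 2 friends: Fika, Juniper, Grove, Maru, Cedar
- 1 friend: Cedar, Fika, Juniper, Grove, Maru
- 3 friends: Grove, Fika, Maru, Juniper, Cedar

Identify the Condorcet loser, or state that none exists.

Juniper

Head-to-head results (17 friends):
Maru vs Grove: Maru is ranked higher on 3+3 = 6 ballots, Grove on 11. Grove wins 11–6.
Maru vs Juniper: Maru, 13–4.
Maru vs Cedar: 9 to 8, Maru.
Maru–Fika: Maru 10–7.
Grove vs Juniper: Grove is ranked higher on 3+4+3+3 = 13 ballots, Juniper on 4. Grove wins 13–4.
Grove vs Cedar: Cedar, 11–6.
Grove vs Fika: Grove, 10–7.
Juniper vs Cedar: Juniper preferred on 1+2+3 = 6 ballots; Cedar wins 11–6.
Juniper vs Fika: Fika, 9–8.
Cedar vs Fika: Cedar wins 11–6.
Juniper loses to every other restaurant — it is the Condorcet loser.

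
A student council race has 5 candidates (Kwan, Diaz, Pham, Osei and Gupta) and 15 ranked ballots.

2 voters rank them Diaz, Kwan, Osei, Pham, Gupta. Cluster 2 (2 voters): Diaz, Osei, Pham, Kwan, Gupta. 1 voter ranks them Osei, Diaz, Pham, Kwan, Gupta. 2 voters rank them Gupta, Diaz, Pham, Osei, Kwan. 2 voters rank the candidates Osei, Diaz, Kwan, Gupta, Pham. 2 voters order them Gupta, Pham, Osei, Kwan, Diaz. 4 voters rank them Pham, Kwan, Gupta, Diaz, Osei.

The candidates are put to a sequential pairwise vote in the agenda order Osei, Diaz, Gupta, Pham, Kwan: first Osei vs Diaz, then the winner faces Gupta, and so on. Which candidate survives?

Pham

Round 1: Osei vs Diaz — 5–10, Diaz advances.
Round 2: Diaz vs Gupta — 7–8, Gupta advances.
Round 3: Gupta vs Pham — 6–9, Pham advances.
Round 4: Pham vs Kwan — 11–4, Pham advances.
The agenda winner is Pham.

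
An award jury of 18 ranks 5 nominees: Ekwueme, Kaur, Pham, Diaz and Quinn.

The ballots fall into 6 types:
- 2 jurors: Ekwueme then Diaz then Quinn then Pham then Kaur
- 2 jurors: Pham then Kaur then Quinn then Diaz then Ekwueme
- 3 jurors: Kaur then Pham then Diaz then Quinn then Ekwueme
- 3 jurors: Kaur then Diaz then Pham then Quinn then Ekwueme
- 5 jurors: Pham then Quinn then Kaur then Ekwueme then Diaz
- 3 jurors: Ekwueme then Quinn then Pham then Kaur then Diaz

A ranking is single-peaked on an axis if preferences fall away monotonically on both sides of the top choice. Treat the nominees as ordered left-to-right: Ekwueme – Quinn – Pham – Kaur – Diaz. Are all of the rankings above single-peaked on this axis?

no

Axis positions: Ekwueme=1, Quinn=2, Pham=3, Kaur=4, Diaz=5.
Type 1: ranking walks positions 1-5-2-3-4; Diaz is ranked above Quinn even though Quinn lies between Diaz and the peak Ekwueme on the axis — preferences dip and rise again. Not single-peaked.
Type 2 (peak Pham at position 3): ranking walks positions 3-4-2-5-1, expanding outward from the peak — single-peaked.
Type 3 (peak Kaur at position 4): ranking walks positions 4-3-5-2-1, expanding outward from the peak — single-peaked.
Type 4 (peak Kaur at position 4): ranking walks positions 4-5-3-2-1, expanding outward from the peak — single-peaked.
Type 5 (peak Pham at position 3): ranking walks positions 3-2-4-1-5, expanding outward from the peak — single-peaked.
Type 6 (peak Ekwueme at position 1): ranking walks positions 1-2-3-4-5, expanding outward from the peak — single-peaked.
Type 1 violates single-peakedness, so the profile is not single-peaked on this axis.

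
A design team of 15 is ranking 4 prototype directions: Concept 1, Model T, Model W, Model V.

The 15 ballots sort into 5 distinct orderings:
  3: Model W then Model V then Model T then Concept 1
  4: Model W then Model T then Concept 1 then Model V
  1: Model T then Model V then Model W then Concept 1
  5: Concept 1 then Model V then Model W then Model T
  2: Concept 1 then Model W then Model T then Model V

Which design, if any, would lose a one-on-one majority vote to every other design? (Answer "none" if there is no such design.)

Pairwise majorities:
Concept 1 vs Model T: 7 to 8, Model T.
Concept 1 vs Model W: Model W wins 8–7.
Concept 1 vs Model V: Concept 1 wins 11–4.
Model T–Model W: Model W 14–1.
Model T–Model V: Model V 8–7.
Model W vs Model V: Model W preferred on 3+4+2 = 9 ballots; Model W wins 9–6.
No design is winless: Concept 1 beats Model V; Model T beats Concept 1; Model W beats Concept 1; Model V beats Model T. There is no Condorcet loser.

none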